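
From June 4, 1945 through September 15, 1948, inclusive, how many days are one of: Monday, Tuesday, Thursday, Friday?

June 4, 1945 is a Monday.
That's 1200 days from start to end, counting both.
1200 = 7 × 171 + 3, so there are 171 full weeks plus 3 extra days.
Each full week contributes 4 days from the set (Mon, Tue, Thu, Fri): 171 × 4 = 684.
The 3 extra days are Monday, Tuesday, Wednesday — 2 of them qualify.
Total: 684 + 2 = 686.

686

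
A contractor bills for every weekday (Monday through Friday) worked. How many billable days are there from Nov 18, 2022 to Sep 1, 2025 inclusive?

727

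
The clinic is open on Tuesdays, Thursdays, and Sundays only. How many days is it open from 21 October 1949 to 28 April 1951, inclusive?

21 October 1949 is a Friday.
From 21 October 1949 to 28 April 1951 is 555 days inclusive.
555 = 7 × 79 + 2, so there are 79 full weeks plus 2 extra days.
Each full week contributes 3 days from the set (Tue, Thu, Sun): 79 × 3 = 237.
The 2 extra days are Friday, Saturday — none qualify.
Total: 237 + 0 = 237.

237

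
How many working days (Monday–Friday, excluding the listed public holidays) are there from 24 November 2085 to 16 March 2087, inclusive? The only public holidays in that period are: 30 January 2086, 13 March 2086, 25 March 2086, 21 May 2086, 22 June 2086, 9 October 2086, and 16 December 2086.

334

24 November 2085 is a Saturday.
The range spans 478 days (inclusive of both endpoints).
478 = 7 × 68 + 2, so there are 68 full weeks plus 2 extra days.
Each full week contributes 5 weekdays (Mon–Fri): 68 × 5 = 340.
The 2 extra days are Saturday, Sunday — none qualify.
Total: 340 + 0 = 340.
Holidays: 30 January 2086 (Wed); 13 March 2086 (Wed); 25 March 2086 (Mon); 21 May 2086 (Tue); 22 June 2086 (Sat); 9 October 2086 (Wed); 16 December 2086 (Mon).
6 of the 7 holidays fall on weekdays; the rest are weekends and were already excluded.
Business days: 340 − 6 = 334.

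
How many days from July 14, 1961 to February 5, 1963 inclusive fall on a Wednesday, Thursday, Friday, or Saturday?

326

July 14, 1961 is a Friday.
That's 572 days from start to end, counting both.
572 = 7 × 81 + 5, so there are 81 full weeks plus 5 extra days.
Each full week contributes 4 days from the set (Wed, Thu, Fri, Sat): 81 × 4 = 324.
The 5 extra days are Fri, Sat, Sun, Mon, Tue — 2 of them qualify.
Total: 324 + 2 = 326.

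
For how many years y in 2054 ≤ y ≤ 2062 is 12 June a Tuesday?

1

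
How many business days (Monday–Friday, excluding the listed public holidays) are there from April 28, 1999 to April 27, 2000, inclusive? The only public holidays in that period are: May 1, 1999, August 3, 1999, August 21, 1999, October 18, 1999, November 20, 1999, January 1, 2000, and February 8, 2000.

259

April 28, 1999 is a Wednesday.
The range spans 366 days (inclusive of both endpoints).
366 = 7 × 52 + 2, so there are 52 full weeks plus 2 extra days.
Each full week contributes 5 weekdays (Mon–Fri): 52 × 5 = 260.
The 2 extra days are Wednesday, Thursday — 2 of them qualify.
Total: 260 + 2 = 262.
Holidays: May 1, 1999 (Sat); August 3, 1999 (Tue); August 21, 1999 (Sat); October 18, 1999 (Mon); November 20, 1999 (Sat); January 1, 2000 (Sat); February 8, 2000 (Tue).
3 of the 7 holidays fall on weekdays; the rest are weekends and were already excluded.
Business days: 262 − 3 = 259.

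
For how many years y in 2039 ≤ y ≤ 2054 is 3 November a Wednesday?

Day of week of November 3 in each year:
2039: Thu, 2040: Sat, 2041: Sun, 2042: Mon, 2043: Tue, 2044: Thu, 2045: Fri, 2046: Sat, 2047: Sun, 2048: Tue, 2049: Wed ✓, 2050: Thu, 2051: Fri, 2052: Sun, 2053: Mon, 2054: Tue
Wednesdays: 2049.

1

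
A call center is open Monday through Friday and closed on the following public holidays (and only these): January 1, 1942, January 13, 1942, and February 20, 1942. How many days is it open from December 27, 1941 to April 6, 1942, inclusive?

December 27, 1941 is a Saturday.
From December 27, 1941 to April 6, 1942 is 101 days inclusive.
101 = 7 × 14 + 3, so there are 14 full weeks plus 3 extra days.
Each full week contributes 5 weekdays (Mon–Fri): 14 × 5 = 70.
The 3 extra days are Sat, Sun, Mon — 1 of them qualifies.
Total: 70 + 1 = 71.
Holidays: January 1, 1942 (Thu); January 13, 1942 (Tue); February 20, 1942 (Fri).
All 3 holidays fall on weekdays, so subtract 3.
Business days: 71 − 3 = 68.

68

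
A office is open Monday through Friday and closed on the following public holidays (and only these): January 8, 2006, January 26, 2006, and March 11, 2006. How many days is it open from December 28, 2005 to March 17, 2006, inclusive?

57 business days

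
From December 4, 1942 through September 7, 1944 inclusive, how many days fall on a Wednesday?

92

December 4, 1942 is a Friday.
That's 644 days from start to end, counting both.
644 = 7 × 92, so the span is exactly 92 full weeks.
Each full week contributes one Wednesday: 92 so far.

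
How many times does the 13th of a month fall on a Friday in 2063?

The 13th falls on a Friday when the month's 13th has weekday Fri.
Jan 13 is Sat; Feb 13 is Tue; Mar 13 is Tue; Apr 13 is Fri ✓; May 13 is Sun; Jun 13 is Wed; Jul 13 is Fri ✓; Aug 13 is Mon; Sep 13 is Thu; Oct 13 is Sat; Nov 13 is Tue; Dec 13 is Thu.
Friday the 13ths: Apr, Jul.

2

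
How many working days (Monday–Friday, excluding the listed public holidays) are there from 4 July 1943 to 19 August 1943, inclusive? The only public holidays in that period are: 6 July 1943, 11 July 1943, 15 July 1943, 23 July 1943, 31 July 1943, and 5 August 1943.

4 July 1943 is a Sunday.
That's 47 days from start to end, counting both.
47 = 7 × 6 + 5, so there are 6 full weeks plus 5 extra days.
Each full week contributes 5 weekdays (Mon–Fri): 6 × 5 = 30.
The 5 extra days are Sun, Mon, Tue, Wed, Thu — 4 of them qualify.
Total: 30 + 4 = 34.
Holidays: 6 July 1943 (Tue); 11 July 1943 (Sun); 15 July 1943 (Thu); 23 July 1943 (Fri); 31 July 1943 (Sat); 5 August 1943 (Thu).
4 of the 6 holidays fall on weekdays; the rest are weekends and were already excluded.
Business days: 34 − 4 = 30.

30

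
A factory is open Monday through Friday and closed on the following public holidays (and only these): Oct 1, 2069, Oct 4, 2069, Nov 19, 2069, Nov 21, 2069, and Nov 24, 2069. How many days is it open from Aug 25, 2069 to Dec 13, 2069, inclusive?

76

Aug 25, 2069 is a Sunday.
From Aug 25, 2069 to Dec 13, 2069 is 111 days inclusive.
111 = 7 × 15 + 6, so there are 15 full weeks plus 6 extra days.
Each full week contributes 5 weekdays (Mon–Fri): 15 × 5 = 75.
The 6 extra days are Sun, Mon, Tue, Wed, Thu, Fri — 5 of them qualify.
Total: 75 + 5 = 80.
Holidays: Oct 1, 2069 (Tue); Oct 4, 2069 (Fri); Nov 19, 2069 (Tue); Nov 21, 2069 (Thu); Nov 24, 2069 (Sun).
4 of the 5 holidays fall on weekdays; the rest are weekends and were already excluded.
Business days: 80 − 4 = 76.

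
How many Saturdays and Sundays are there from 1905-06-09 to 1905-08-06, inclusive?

1905-06-09 is a Friday.
That's 59 days from start to end, counting both.
59 = 7 × 8 + 3, so there are 8 full weeks plus 3 extra days.
Each full week contributes 2 weekend days (Sat, Sun): 8 × 2 = 16.
The 3 extra days are Fri, Sat, Sun — 2 of them qualify.
Total: 16 + 2 = 18.

18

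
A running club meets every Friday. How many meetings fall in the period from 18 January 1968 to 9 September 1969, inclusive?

86

18 January 1968 is a Thursday.
From 18 January 1968 to 9 September 1969 is 601 days inclusive.
601 = 7 × 85 + 6, so there are 85 full weeks plus 6 extra days.
Each full week contributes one Friday: 85 so far.
The 6 extra days are Thu, Fri, Sat, Sun, Mon, Tue — 1 of them qualifies.
Total: 85 + 1 = 86.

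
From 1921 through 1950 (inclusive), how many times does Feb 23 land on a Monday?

4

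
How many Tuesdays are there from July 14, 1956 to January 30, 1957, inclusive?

July 14, 1956 is a Saturday.
That's 201 days from start to end, counting both.
201 = 7 × 28 + 5, so there are 28 full weeks plus 5 extra days.
Each full week contributes one Tuesday: 28 so far.
The 5 extra days are Sat, Sun, Mon, Tue, Wed — 1 of them qualifies.
Total: 28 + 1 = 29.

29 Tuesdays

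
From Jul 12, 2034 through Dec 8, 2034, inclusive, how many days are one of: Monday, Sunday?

Jul 12, 2034 is a Wednesday.
The range spans 150 days (inclusive of both endpoints).
150 = 7 × 21 + 3, so there are 21 full weeks plus 3 extra days.
Each full week contributes 2 days from the set (Mon, Sun): 21 × 2 = 42.
The 3 extra days are Wednesday, Thursday, Friday — none qualify.
Total: 42 + 0 = 42.

42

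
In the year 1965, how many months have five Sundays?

4

A month has five Sundays exactly when Sunday falls within its first (length − 28) days.
Jan: 31 days, starts Fri → 5 of Fri, Sat, Sun ✓
Feb: 28 days, starts Mon → 5 of (none)
Mar: 31 days, starts Mon → 5 of Mon, Tue, Wed
Apr: 30 days, starts Thu → 5 of Thu, Fri
May: 31 days, starts Sat → 5 of Sat, Sun, Mon ✓
Jun: 30 days, starts Tue → 5 of Tue, Wed
Jul: 31 days, starts Thu → 5 of Thu, Fri, Sat
Aug: 31 days, starts Sun → 5 of Sun, Mon, Tue ✓
Sep: 30 days, starts Wed → 5 of Wed, Thu
Oct: 31 days, starts Fri → 5 of Fri, Sat, Sun ✓
Nov: 30 days, starts Mon → 5 of Mon, Tue
Dec: 31 days, starts Wed → 5 of Wed, Thu, Fri
Months with five Sundays: Jan, May, Aug, Oct.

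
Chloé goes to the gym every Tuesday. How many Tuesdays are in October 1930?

October 1, 1930 is a Wednesday.
From October 1, 1930 to October 31, 1930 is 31 days inclusive.
31 = 7 × 4 + 3, so there are 4 full weeks plus 3 extra days.
Each full week contributes one Tuesday: 4 so far.
The 3 extra days are Wednesday, Thursday, Friday — none qualify.
Total: 4 + 0 = 4.

4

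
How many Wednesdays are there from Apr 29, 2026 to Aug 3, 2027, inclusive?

Apr 29, 2026 is a Wednesday.
From Apr 29, 2026 to Aug 3, 2027 is 462 days inclusive.
462 = 7 × 66, so the span is exactly 66 full weeks.
Each full week contributes one Wednesday: 66 so far.
Total: 66.

66 Wednesdays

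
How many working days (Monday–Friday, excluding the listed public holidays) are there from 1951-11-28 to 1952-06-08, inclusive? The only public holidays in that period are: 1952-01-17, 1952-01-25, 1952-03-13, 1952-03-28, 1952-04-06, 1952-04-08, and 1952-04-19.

133 working days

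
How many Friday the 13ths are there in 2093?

The 13th falls on a Friday when the month's 13th has weekday Fri.
Jan 13 is Tue; Feb 13 is Fri ✓; Mar 13 is Fri ✓; Apr 13 is Mon; May 13 is Wed; Jun 13 is Sat; Jul 13 is Mon; Aug 13 is Thu; Sep 13 is Sun; Oct 13 is Tue; Nov 13 is Fri ✓; Dec 13 is Sun.
Friday the 13ths: Feb, Mar, Nov.

3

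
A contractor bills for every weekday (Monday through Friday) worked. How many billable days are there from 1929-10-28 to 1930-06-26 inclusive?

1929-10-28 is a Monday.
That's 242 days from start to end, counting both.
242 = 7 × 34 + 4, so there are 34 full weeks plus 4 extra days.
Each full week contributes 5 weekdays (Mon–Fri): 34 × 5 = 170.
The 4 extra days are Mon, Tue, Wed, Thu — 4 of them qualify.
Total: 170 + 4 = 174.

174 weekdays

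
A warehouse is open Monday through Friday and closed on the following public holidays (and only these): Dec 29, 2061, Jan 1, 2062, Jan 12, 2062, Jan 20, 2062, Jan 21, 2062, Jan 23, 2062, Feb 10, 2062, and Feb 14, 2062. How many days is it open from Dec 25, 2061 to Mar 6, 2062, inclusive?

Dec 25, 2061 is a Sunday.
The range spans 72 days (inclusive of both endpoints).
72 = 7 × 10 + 2, so there are 10 full weeks plus 2 extra days.
Each full week contributes 5 weekdays (Mon–Fri): 10 × 5 = 50.
The 2 extra days are Sun, Mon — 1 of them qualifies.
Total: 50 + 1 = 51.
Holidays: Dec 29, 2061 (Thu); Jan 1, 2062 (Sun); Jan 12, 2062 (Thu); Jan 20, 2062 (Fri); Jan 21, 2062 (Sat); Jan 23, 2062 (Mon); Feb 10, 2062 (Fri); Feb 14, 2062 (Tue).
6 of the 8 holidays fall on weekdays; the rest are weekends and were already excluded.
Business days: 51 − 6 = 45.

45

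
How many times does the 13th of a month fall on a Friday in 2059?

The 13th falls on a Friday when the month's 13th has weekday Fri.
Jan 13 is Mon; Feb 13 is Thu; Mar 13 is Thu; Apr 13 is Sun; May 13 is Tue; Jun 13 is Fri ✓; Jul 13 is Sun; Aug 13 is Wed; Sep 13 is Sat; Oct 13 is Mon; Nov 13 is Thu; Dec 13 is Sat.
Friday the 13ths: Jun.

1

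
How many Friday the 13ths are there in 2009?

3

The 13th falls on a Friday when the month's 13th has weekday Fri.
Jan 13 is Tue; Feb 13 is Fri ✓; Mar 13 is Fri ✓; Apr 13 is Mon; May 13 is Wed; Jun 13 is Sat; Jul 13 is Mon; Aug 13 is Thu; Sep 13 is Sun; Oct 13 is Tue; Nov 13 is Fri ✓; Dec 13 is Sun.
Friday the 13ths: Feb, Mar, Nov.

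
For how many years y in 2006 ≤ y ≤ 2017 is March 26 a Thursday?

2

Day of week of March 26 in each year:
2006: Sun, 2007: Mon, 2008: Wed, 2009: Thu ✓, 2010: Fri, 2011: Sat, 2012: Mon, 2013: Tue, 2014: Wed, 2015: Thu ✓, 2016: Sat, 2017: Sun
Thursdays: 2009, 2015.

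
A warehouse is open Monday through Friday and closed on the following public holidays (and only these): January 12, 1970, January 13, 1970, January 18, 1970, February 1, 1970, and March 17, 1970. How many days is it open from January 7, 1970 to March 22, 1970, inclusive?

50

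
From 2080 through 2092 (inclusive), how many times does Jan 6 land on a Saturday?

3

Day of week of January 6 in each year:
2080: Sat ✓, 2081: Mon, 2082: Tue, 2083: Wed, 2084: Thu, 2085: Sat ✓, 2086: Sun, 2087: Mon, 2088: Tue, 2089: Thu, 2090: Fri, 2091: Sat ✓, 2092: Sun
Saturdays: 2080, 2085, 2091.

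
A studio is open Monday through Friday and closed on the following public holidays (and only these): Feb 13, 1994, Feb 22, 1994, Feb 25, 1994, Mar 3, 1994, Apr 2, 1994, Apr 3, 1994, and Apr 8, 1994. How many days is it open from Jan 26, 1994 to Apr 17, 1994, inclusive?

Jan 26, 1994 is a Wednesday.
From Jan 26, 1994 to Apr 17, 1994 is 82 days inclusive.
82 = 7 × 11 + 5, so there are 11 full weeks plus 5 extra days.
Each full week contributes 5 weekdays (Mon–Fri): 11 × 5 = 55.
The 5 extra days are Wed, Thu, Fri, Sat, Sun — 3 of them qualify.
Total: 55 + 3 = 58.
Holidays: Feb 13, 1994 (Sun); Feb 22, 1994 (Tue); Feb 25, 1994 (Fri); Mar 3, 1994 (Thu); Apr 2, 1994 (Sat); Apr 3, 1994 (Sun); Apr 8, 1994 (Fri).
4 of the 7 holidays fall on weekdays; the rest are weekends and were already excluded.
Business days: 58 − 4 = 54.

54 working days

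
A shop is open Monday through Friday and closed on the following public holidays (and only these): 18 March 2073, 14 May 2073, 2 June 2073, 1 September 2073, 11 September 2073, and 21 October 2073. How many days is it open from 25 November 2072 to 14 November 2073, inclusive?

250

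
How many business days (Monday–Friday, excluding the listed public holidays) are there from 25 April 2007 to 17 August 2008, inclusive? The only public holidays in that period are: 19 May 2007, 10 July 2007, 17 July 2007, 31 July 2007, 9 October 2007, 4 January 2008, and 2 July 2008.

337 business days

25 April 2007 is a Wednesday.
The range spans 481 days (inclusive of both endpoints).
481 = 7 × 68 + 5, so there are 68 full weeks plus 5 extra days.
Each full week contributes 5 weekdays (Mon–Fri): 68 × 5 = 340.
The 5 extra days are Wednesday, Thursday, Friday, Saturday, Sunday — 3 of them qualify.
Total: 340 + 3 = 343.
Holidays: 19 May 2007 (Sat); 10 July 2007 (Tue); 17 July 2007 (Tue); 31 July 2007 (Tue); 9 October 2007 (Tue); 4 January 2008 (Fri); 2 July 2008 (Wed).
6 of the 7 holidays fall on weekdays; the rest are weekends and were already excluded.
Business days: 343 − 6 = 337.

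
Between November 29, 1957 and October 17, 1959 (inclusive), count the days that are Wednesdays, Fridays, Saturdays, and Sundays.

394

November 29, 1957 is a Friday.
From November 29, 1957 to October 17, 1959 is 688 days inclusive.
688 = 7 × 98 + 2, so there are 98 full weeks plus 2 extra days.
Each full week contributes 4 days from the set (Wed, Fri, Sat, Sun): 98 × 4 = 392.
The 2 extra days are Friday, Saturday — 2 of them qualify.
Total: 392 + 2 = 394.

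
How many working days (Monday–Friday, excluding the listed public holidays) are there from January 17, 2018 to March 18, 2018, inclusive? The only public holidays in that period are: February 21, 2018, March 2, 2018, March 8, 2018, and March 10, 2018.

40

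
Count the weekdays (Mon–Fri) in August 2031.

August 1, 2031 is a Friday.
That's 31 days from start to end, counting both.
31 = 7 × 4 + 3, so there are 4 full weeks plus 3 extra days.
Each full week contributes 5 weekdays (Mon–Fri): 4 × 5 = 20.
The 3 extra days are Friday, Saturday, Sunday — 1 of them qualifies.
Total: 20 + 1 = 21.

21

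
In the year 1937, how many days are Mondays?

1 January 1937 is a Friday.
From 1 January 1937 to 31 December 1937 is 365 days inclusive.
365 = 7 × 52 + 1, so there are 52 full weeks plus 1 extra day.
Each full week contributes one Monday: 52 so far.
The 1 extra day is Fri — none qualify.
Total: 52 + 0 = 52.

52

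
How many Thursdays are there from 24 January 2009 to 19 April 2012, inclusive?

169 Thursdays

24 January 2009 is a Saturday.
From 24 January 2009 to 19 April 2012 is 1182 days inclusive.
1182 = 7 × 168 + 6, so there are 168 full weeks plus 6 extra days.
Each full week contributes one Thursday: 168 so far.
The 6 extra days are Saturday, Sunday, Monday, Tuesday, Wednesday, Thursday — 1 of them qualifies.
Total: 168 + 1 = 169.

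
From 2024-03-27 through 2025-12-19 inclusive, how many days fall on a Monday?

2024-03-27 is a Wednesday.
The range spans 633 days (inclusive of both endpoints).
633 = 7 × 90 + 3, so there are 90 full weeks plus 3 extra days.
Each full week contributes one Monday: 90 so far.
The 3 extra days are Wed, Thu, Fri — none qualify.
Total: 90 + 0 = 90.

90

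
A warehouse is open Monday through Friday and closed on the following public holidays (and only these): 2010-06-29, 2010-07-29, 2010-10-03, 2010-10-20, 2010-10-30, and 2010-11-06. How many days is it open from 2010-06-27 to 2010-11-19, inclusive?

102

2010-06-27 is a Sunday.
The range spans 146 days (inclusive of both endpoints).
146 = 7 × 20 + 6, so there are 20 full weeks plus 6 extra days.
Each full week contributes 5 weekdays (Mon–Fri): 20 × 5 = 100.
The 6 extra days are Sun, Mon, Tue, Wed, Thu, Fri — 5 of them qualify.
Total: 100 + 5 = 105.
Holidays: 2010-06-29 (Tue); 2010-07-29 (Thu); 2010-10-03 (Sun); 2010-10-20 (Wed); 2010-10-30 (Sat); 2010-11-06 (Sat).
3 of the 6 holidays fall on weekdays; the rest are weekends and were already excluded.
Business days: 105 − 3 = 102.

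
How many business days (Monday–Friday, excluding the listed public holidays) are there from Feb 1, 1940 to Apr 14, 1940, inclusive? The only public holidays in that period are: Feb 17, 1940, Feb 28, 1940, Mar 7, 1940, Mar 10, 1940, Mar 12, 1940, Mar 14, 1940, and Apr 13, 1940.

Feb 1, 1940 is a Thursday.
That's 74 days from start to end, counting both.
74 = 7 × 10 + 4, so there are 10 full weeks plus 4 extra days.
Each full week contributes 5 weekdays (Mon–Fri): 10 × 5 = 50.
The 4 extra days are Thu, Fri, Sat, Sun — 2 of them qualify.
Total: 50 + 2 = 52.
Holidays: Feb 17, 1940 (Sat); Feb 28, 1940 (Wed); Mar 7, 1940 (Thu); Mar 10, 1940 (Sun); Mar 12, 1940 (Tue); Mar 14, 1940 (Thu); Apr 13, 1940 (Sat).
4 of the 7 holidays fall on weekdays; the rest are weekends and were already excluded.
Business days: 52 − 4 = 48.

48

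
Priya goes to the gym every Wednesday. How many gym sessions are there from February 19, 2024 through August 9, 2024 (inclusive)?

25

February 19, 2024 is a Monday.
From February 19, 2024 to August 9, 2024 is 173 days inclusive.
173 = 7 × 24 + 5, so there are 24 full weeks plus 5 extra days.
Each full week contributes one Wednesday: 24 so far.
The 5 extra days are Monday, Tuesday, Wednesday, Thursday, Friday — 1 of them qualifies.
Total: 24 + 1 = 25.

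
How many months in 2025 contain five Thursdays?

4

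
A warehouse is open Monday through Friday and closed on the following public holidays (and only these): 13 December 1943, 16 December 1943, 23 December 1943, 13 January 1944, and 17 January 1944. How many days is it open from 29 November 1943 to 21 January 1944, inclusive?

35

29 November 1943 is a Monday.
That's 54 days from start to end, counting both.
54 = 7 × 7 + 5, so there are 7 full weeks plus 5 extra days.
Each full week contributes 5 weekdays (Mon–Fri): 7 × 5 = 35.
The 5 extra days are Mon, Tue, Wed, Thu, Fri — 5 of them qualify.
Total: 35 + 5 = 40.
Holidays: 13 December 1943 (Mon); 16 December 1943 (Thu); 23 December 1943 (Thu); 13 January 1944 (Thu); 17 January 1944 (Mon).
All 5 holidays fall on weekdays, so subtract 5.
Business days: 40 − 5 = 35.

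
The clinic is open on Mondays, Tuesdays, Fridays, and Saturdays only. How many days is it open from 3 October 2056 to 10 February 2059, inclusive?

492

3 October 2056 is a Tuesday.
From 3 October 2056 to 10 February 2059 is 861 days inclusive.
861 = 7 × 123, so the span is exactly 123 full weeks.
Each full week contributes 4 days from the set (Mon, Tue, Fri, Sat): 123 × 4 = 492.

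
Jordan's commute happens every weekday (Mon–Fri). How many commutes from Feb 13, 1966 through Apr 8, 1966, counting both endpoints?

Feb 13, 1966 is a Sunday.
The range spans 55 days (inclusive of both endpoints).
55 = 7 × 7 + 6, so there are 7 full weeks plus 6 extra days.
Each full week contributes 5 weekdays (Mon–Fri): 7 × 5 = 35.
The 6 extra days are Sun, Mon, Tue, Wed, Thu, Fri — 5 of them qualify.
Total: 35 + 5 = 40.

40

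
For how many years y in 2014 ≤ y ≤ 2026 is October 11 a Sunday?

Day of week of October 11 in each year:
2014: Sat, 2015: Sun ✓, 2016: Tue, 2017: Wed, 2018: Thu, 2019: Fri, 2020: Sun ✓, 2021: Mon, 2022: Tue, 2023: Wed, 2024: Fri, 2025: Sat, 2026: Sun ✓
Sundays: 2015, 2020, 2026.

3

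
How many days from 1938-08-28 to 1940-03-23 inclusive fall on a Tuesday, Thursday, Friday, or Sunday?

1938-08-28 is a Sunday.
The range spans 574 days (inclusive of both endpoints).
574 = 7 × 82, so the span is exactly 82 full weeks.
Each full week contributes 4 days from the set (Tue, Thu, Fri, Sun): 82 × 4 = 328.
Total: 328.

328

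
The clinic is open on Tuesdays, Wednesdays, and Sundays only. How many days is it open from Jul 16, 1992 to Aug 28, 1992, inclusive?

18

Jul 16, 1992 is a Thursday.
The range spans 44 days (inclusive of both endpoints).
44 = 7 × 6 + 2, so there are 6 full weeks plus 2 extra days.
Each full week contributes 3 days from the set (Tue, Wed, Sun): 6 × 3 = 18.
The 2 extra days are Thu, Fri — none qualify.
Total: 18 + 0 = 18.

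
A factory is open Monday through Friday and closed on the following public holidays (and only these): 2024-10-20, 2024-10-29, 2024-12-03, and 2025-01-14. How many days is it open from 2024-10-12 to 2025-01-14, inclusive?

64

2024-10-12 is a Saturday.
From 2024-10-12 to 2025-01-14 is 95 days inclusive.
95 = 7 × 13 + 4, so there are 13 full weeks plus 4 extra days.
Each full week contributes 5 weekdays (Mon–Fri): 13 × 5 = 65.
The 4 extra days are Sat, Sun, Mon, Tue — 2 of them qualify.
Total: 65 + 2 = 67.
Holidays: 2024-10-20 (Sun); 2024-10-29 (Tue); 2024-12-03 (Tue); 2025-01-14 (Tue).
3 of the 4 holidays fall on weekdays; the rest are weekends and were already excluded.
Business days: 67 − 3 = 64.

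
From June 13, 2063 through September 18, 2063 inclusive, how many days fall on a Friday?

14

June 13, 2063 is a Wednesday.
The range spans 98 days (inclusive of both endpoints).
98 = 7 × 14, so the span is exactly 14 full weeks.
Each full week contributes one Friday: 14 so far.
Total: 14.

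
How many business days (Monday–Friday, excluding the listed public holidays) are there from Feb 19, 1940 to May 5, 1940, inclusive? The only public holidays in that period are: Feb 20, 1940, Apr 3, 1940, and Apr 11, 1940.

Feb 19, 1940 is a Monday.
That's 77 days from start to end, counting both.
77 = 7 × 11, so the span is exactly 11 full weeks.
Each full week contributes 5 weekdays (Mon–Fri): 11 × 5 = 55.
Total: 55.
Holidays: Feb 20, 1940 (Tue); Apr 3, 1940 (Wed); Apr 11, 1940 (Thu).
All 3 holidays fall on weekdays, so subtract 3.
Business days: 55 − 3 = 52.

52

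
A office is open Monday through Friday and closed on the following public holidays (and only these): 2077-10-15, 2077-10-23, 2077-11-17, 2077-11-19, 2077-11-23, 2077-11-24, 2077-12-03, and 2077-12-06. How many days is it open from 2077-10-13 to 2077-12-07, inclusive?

33 business days

2077-10-13 is a Wednesday.
The range spans 56 days (inclusive of both endpoints).
56 = 7 × 8, so the span is exactly 8 full weeks.
Each full week contributes 5 weekdays (Mon–Fri): 8 × 5 = 40.
Holidays: 2077-10-15 (Fri); 2077-10-23 (Sat); 2077-11-17 (Wed); 2077-11-19 (Fri); 2077-11-23 (Tue); 2077-11-24 (Wed); 2077-12-03 (Fri); 2077-12-06 (Mon).
7 of the 8 holidays fall on weekdays; the rest are weekends and were already excluded.
Business days: 40 − 7 = 33.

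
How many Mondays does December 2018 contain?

December 1, 2018 is a Saturday.
The range spans 31 days (inclusive of both endpoints).
31 = 7 × 4 + 3, so there are 4 full weeks plus 3 extra days.
Each full week contributes one Monday: 4 so far.
The 3 extra days are Sat, Sun, Mon — 1 of them qualifies.
Total: 4 + 1 = 5.

5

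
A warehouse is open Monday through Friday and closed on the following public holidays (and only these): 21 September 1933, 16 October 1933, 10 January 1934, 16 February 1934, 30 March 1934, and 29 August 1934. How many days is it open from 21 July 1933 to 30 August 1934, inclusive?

21 July 1933 is a Friday.
That's 406 days from start to end, counting both.
406 = 7 × 58, so the span is exactly 58 full weeks.
Each full week contributes 5 weekdays (Mon–Fri): 58 × 5 = 290.
Total: 290.
Holidays: 21 September 1933 (Thu); 16 October 1933 (Mon); 10 January 1934 (Wed); 16 February 1934 (Fri); 30 March 1934 (Fri); 29 August 1934 (Wed).
All 6 holidays fall on weekdays, so subtract 6.
Business days: 290 − 6 = 284.

284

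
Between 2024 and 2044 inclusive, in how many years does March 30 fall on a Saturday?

3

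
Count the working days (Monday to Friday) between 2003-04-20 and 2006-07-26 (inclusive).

853

2003-04-20 is a Sunday.
The range spans 1194 days (inclusive of both endpoints).
1194 = 7 × 170 + 4, so there are 170 full weeks plus 4 extra days.
Each full week contributes 5 weekdays (Mon–Fri): 170 × 5 = 850.
The 4 extra days are Sun, Mon, Tue, Wed — 3 of them qualify.
Total: 850 + 3 = 853.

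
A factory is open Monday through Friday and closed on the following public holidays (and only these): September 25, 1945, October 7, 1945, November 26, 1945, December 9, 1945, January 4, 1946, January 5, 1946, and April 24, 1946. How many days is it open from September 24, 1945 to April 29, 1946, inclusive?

152 business days

September 24, 1945 is a Monday.
From September 24, 1945 to April 29, 1946 is 218 days inclusive.
218 = 7 × 31 + 1, so there are 31 full weeks plus 1 extra day.
Each full week contributes 5 weekdays (Mon–Fri): 31 × 5 = 155.
The 1 extra day is Mon — 1 of them qualifies.
Total: 155 + 1 = 156.
Holidays: September 25, 1945 (Tue); October 7, 1945 (Sun); November 26, 1945 (Mon); December 9, 1945 (Sun); January 4, 1946 (Fri); January 5, 1946 (Sat); April 24, 1946 (Wed).
4 of the 7 holidays fall on weekdays; the rest are weekends and were already excluded.
Business days: 156 − 4 = 152.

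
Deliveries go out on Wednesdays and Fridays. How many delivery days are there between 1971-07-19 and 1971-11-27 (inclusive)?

1971-07-19 is a Monday.
From 1971-07-19 to 1971-11-27 is 132 days inclusive.
132 = 7 × 18 + 6, so there are 18 full weeks plus 6 extra days.
Each full week contributes 2 days from the set (Wed, Fri): 18 × 2 = 36.
The 6 extra days are Mon, Tue, Wed, Thu, Fri, Sat — 2 of them qualify.
Total: 36 + 2 = 38.

38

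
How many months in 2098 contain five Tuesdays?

A month has five Tuesdays exactly when Tuesday falls within its first (length − 28) days.
Jan: 31 days, starts Wed → 5 of Wed, Thu, Fri
Feb: 28 days, starts Sat → 5 of (none)
Mar: 31 days, starts Sat → 5 of Sat, Sun, Mon
Apr: 30 days, starts Tue → 5 of Tue, Wed ✓
May: 31 days, starts Thu → 5 of Thu, Fri, Sat
Jun: 30 days, starts Sun → 5 of Sun, Mon
Jul: 31 days, starts Tue → 5 of Tue, Wed, Thu ✓
Aug: 31 days, starts Fri → 5 of Fri, Sat, Sun
Sep: 30 days, starts Mon → 5 of Mon, Tue ✓
Oct: 31 days, starts Wed → 5 of Wed, Thu, Fri
Nov: 30 days, starts Sat → 5 of Sat, Sun
Dec: 31 days, starts Mon → 5 of Mon, Tue, Wed ✓
Months with five Tuesdays: Apr, Jul, Sep, Dec.

4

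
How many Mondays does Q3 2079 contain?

Jul 1, 2079 is a Saturday.
That's 92 days from start to end, counting both.
92 = 7 × 13 + 1, so there are 13 full weeks plus 1 extra day.
Each full week contributes one Monday: 13 so far.
The 1 extra day is Sat — none qualify.
Total: 13 + 0 = 13.

13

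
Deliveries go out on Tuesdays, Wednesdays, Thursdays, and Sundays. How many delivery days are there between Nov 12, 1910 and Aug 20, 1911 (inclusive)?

Nov 12, 1910 is a Saturday.
The range spans 282 days (inclusive of both endpoints).
282 = 7 × 40 + 2, so there are 40 full weeks plus 2 extra days.
Each full week contributes 4 days from the set (Tue, Wed, Thu, Sun): 40 × 4 = 160.
The 2 extra days are Saturday, Sunday — 1 of them qualifies.
Total: 160 + 1 = 161.

161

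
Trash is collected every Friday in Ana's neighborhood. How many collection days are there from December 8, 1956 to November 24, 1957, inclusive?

December 8, 1956 is a Saturday.
The range spans 352 days (inclusive of both endpoints).
352 = 7 × 50 + 2, so there are 50 full weeks plus 2 extra days.
Each full week contributes one Friday: 50 so far.
The 2 extra days are Sat, Sun — none qualify.
Total: 50 + 0 = 50.

50 Fridays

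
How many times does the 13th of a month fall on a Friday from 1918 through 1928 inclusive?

Friday-the-13ths by year:
1918: Sep, Dec
1919: Jun
1920: Feb, Aug
1921: May
1922: Jan, Oct
1923: Apr, Jul
1924: Jun
1925: Feb, Mar, Nov
1926: Aug
1927: May
1928: Jan, Apr, Jul

19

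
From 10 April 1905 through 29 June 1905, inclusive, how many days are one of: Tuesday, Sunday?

10 April 1905 is a Monday.
That's 81 days from start to end, counting both.
81 = 7 × 11 + 4, so there are 11 full weeks plus 4 extra days.
Each full week contributes 2 days from the set (Tue, Sun): 11 × 2 = 22.
The 4 extra days are Mon, Tue, Wed, Thu — 1 of them qualifies.
Total: 22 + 1 = 23.

23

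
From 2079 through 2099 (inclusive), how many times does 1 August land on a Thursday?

3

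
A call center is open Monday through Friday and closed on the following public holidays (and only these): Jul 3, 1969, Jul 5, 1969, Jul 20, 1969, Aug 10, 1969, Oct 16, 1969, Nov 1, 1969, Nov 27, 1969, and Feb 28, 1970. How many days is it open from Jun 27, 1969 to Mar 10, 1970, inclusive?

180

Jun 27, 1969 is a Friday.
The range spans 257 days (inclusive of both endpoints).
257 = 7 × 36 + 5, so there are 36 full weeks plus 5 extra days.
Each full week contributes 5 weekdays (Mon–Fri): 36 × 5 = 180.
The 5 extra days are Fri, Sat, Sun, Mon, Tue — 3 of them qualify.
Total: 180 + 3 = 183.
Holidays: Jul 3, 1969 (Thu); Jul 5, 1969 (Sat); Jul 20, 1969 (Sun); Aug 10, 1969 (Sun); Oct 16, 1969 (Thu); Nov 1, 1969 (Sat); Nov 27, 1969 (Thu); Feb 28, 1970 (Sat).
3 of the 8 holidays fall on weekdays; the rest are weekends and were already excluded.
Business days: 183 − 3 = 180.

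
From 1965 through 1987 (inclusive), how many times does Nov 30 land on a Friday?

3

Day of week of November 30 in each year:
1965: Tue, 1966: Wed, 1967: Thu, 1968: Sat, 1969: Sun, 1970: Mon, 1971: Tue, 1972: Thu, 1973: Fri ✓, 1974: Sat, 1975: Sun, 1976: Tue, 1977: Wed, 1978: Thu, 1979: Fri ✓, 1980: Sun, 1981: Mon, 1982: Tue, 1983: Wed, 1984: Fri ✓, 1985: Sat, 1986: Sun, 1987: Mon
Fridays: 1973, 1979, 1984.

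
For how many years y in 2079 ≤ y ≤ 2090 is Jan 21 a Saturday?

Day of week of January 21 in each year:
2079: Sat ✓, 2080: Sun, 2081: Tue, 2082: Wed, 2083: Thu, 2084: Fri, 2085: Sun, 2086: Mon, 2087: Tue, 2088: Wed, 2089: Fri, 2090: Sat ✓
Saturdays: 2079, 2090.

2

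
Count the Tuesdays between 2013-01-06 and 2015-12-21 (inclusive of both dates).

154

2013-01-06 is a Sunday.
From 2013-01-06 to 2015-12-21 is 1080 days inclusive.
1080 = 7 × 154 + 2, so there are 154 full weeks plus 2 extra days.
Each full week contributes one Tuesday: 154 so far.
The 2 extra days are Sunday, Monday — none qualify.
Total: 154 + 0 = 154.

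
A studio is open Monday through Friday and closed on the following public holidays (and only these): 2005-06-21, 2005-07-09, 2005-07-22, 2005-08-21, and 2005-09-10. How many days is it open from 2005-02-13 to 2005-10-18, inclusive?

175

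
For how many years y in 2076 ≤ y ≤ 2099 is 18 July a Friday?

4

Day of week of July 18 in each year:
2076: Sat, 2077: Sun, 2078: Mon, 2079: Tue, 2080: Thu, 2081: Fri ✓, 2082: Sat, 2083: Sun, 2084: Tue, 2085: Wed, 2086: Thu, 2087: Fri ✓, 2088: Sun, 2089: Mon, 2090: Tue, 2091: Wed, 2092: Fri ✓, 2093: Sat, 2094: Sun, 2095: Mon, 2096: Wed, 2097: Thu, 2098: Fri ✓, 2099: Sat
Fridays: 2081, 2087, 2092, 2098.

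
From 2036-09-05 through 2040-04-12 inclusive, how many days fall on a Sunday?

2036-09-05 is a Friday.
From 2036-09-05 to 2040-04-12 is 1316 days inclusive.
1316 = 7 × 188, so the span is exactly 188 full weeks.
Each full week contributes one Sunday: 188 so far.
Total: 188.

188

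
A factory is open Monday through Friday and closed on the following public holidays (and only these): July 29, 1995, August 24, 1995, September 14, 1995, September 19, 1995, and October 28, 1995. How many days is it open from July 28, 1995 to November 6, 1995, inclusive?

July 28, 1995 is a Friday.
From July 28, 1995 to November 6, 1995 is 102 days inclusive.
102 = 7 × 14 + 4, so there are 14 full weeks plus 4 extra days.
Each full week contributes 5 weekdays (Mon–Fri): 14 × 5 = 70.
The 4 extra days are Fri, Sat, Sun, Mon — 2 of them qualify.
Total: 70 + 2 = 72.
Holidays: July 29, 1995 (Sat); August 24, 1995 (Thu); September 14, 1995 (Thu); September 19, 1995 (Tue); October 28, 1995 (Sat).
3 of the 5 holidays fall on weekdays; the rest are weekends and were already excluded.
Business days: 72 − 3 = 69.

69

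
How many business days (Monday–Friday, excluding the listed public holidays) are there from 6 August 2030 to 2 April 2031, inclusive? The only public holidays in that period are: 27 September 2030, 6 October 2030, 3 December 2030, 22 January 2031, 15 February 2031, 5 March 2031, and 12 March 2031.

6 August 2030 is a Tuesday.
That's 240 days from start to end, counting both.
240 = 7 × 34 + 2, so there are 34 full weeks plus 2 extra days.
Each full week contributes 5 weekdays (Mon–Fri): 34 × 5 = 170.
The 2 extra days are Tuesday, Wednesday — 2 of them qualify.
Total: 170 + 2 = 172.
Holidays: 27 September 2030 (Fri); 6 October 2030 (Sun); 3 December 2030 (Tue); 22 January 2031 (Wed); 15 February 2031 (Sat); 5 March 2031 (Wed); 12 March 2031 (Wed).
5 of the 7 holidays fall on weekdays; the rest are weekends and were already excluded.
Business days: 172 − 5 = 167.

167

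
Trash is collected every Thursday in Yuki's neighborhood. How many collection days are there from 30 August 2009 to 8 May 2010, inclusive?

30 August 2009 is a Sunday.
From 30 August 2009 to 8 May 2010 is 252 days inclusive.
252 = 7 × 36, so the span is exactly 36 full weeks.
Each full week contributes one Thursday: 36 so far.
Total: 36.

36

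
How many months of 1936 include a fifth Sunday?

4

A month has five Sundays exactly when Sunday falls within its first (length − 28) days.
Jan: 31 days, starts Wed → 5 of Wed, Thu, Fri
Feb: 29 days, starts Sat → 5 of Sat
Mar: 31 days, starts Sun → 5 of Sun, Mon, Tue ✓
Apr: 30 days, starts Wed → 5 of Wed, Thu
May: 31 days, starts Fri → 5 of Fri, Sat, Sun ✓
Jun: 30 days, starts Mon → 5 of Mon, Tue
Jul: 31 days, starts Wed → 5 of Wed, Thu, Fri
Aug: 31 days, starts Sat → 5 of Sat, Sun, Mon ✓
Sep: 30 days, starts Tue → 5 of Tue, Wed
Oct: 31 days, starts Thu → 5 of Thu, Fri, Sat
Nov: 30 days, starts Sun → 5 of Sun, Mon ✓
Dec: 31 days, starts Tue → 5 of Tue, Wed, Thu
Months with five Sundays: Mar, May, Aug, Nov.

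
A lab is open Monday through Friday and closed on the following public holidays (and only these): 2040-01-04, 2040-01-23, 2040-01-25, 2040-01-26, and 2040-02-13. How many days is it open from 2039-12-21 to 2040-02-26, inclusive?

2039-12-21 is a Wednesday.
That's 68 days from start to end, counting both.
68 = 7 × 9 + 5, so there are 9 full weeks plus 5 extra days.
Each full week contributes 5 weekdays (Mon–Fri): 9 × 5 = 45.
The 5 extra days are Wednesday, Thursday, Friday, Saturday, Sunday — 3 of them qualify.
Total: 45 + 3 = 48.
Holidays: 2040-01-04 (Wed); 2040-01-23 (Mon); 2040-01-25 (Wed); 2040-01-26 (Thu); 2040-02-13 (Mon).
All 5 holidays fall on weekdays, so subtract 5.
Business days: 48 − 5 = 43.

43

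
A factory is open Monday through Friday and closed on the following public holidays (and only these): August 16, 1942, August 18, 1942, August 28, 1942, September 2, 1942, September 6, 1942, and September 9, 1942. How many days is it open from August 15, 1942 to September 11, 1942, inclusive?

August 15, 1942 is a Saturday.
The range spans 28 days (inclusive of both endpoints).
28 = 7 × 4, so the span is exactly 4 full weeks.
Each full week contributes 5 weekdays (Mon–Fri): 4 × 5 = 20.
Holidays: August 16, 1942 (Sun); August 18, 1942 (Tue); August 28, 1942 (Fri); September 2, 1942 (Wed); September 6, 1942 (Sun); September 9, 1942 (Wed).
4 of the 6 holidays fall on weekdays; the rest are weekends and were already excluded.
Business days: 20 − 4 = 16.

16 business days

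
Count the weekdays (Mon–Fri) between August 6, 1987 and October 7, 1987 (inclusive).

45

August 6, 1987 is a Thursday.
From August 6, 1987 to October 7, 1987 is 63 days inclusive.
63 = 7 × 9, so the span is exactly 9 full weeks.
Each full week contributes 5 weekdays (Mon–Fri): 9 × 5 = 45.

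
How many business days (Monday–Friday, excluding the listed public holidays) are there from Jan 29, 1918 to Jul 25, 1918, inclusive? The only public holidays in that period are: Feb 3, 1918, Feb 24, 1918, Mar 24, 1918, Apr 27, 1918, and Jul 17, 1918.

Jan 29, 1918 is a Tuesday.
That's 178 days from start to end, counting both.
178 = 7 × 25 + 3, so there are 25 full weeks plus 3 extra days.
Each full week contributes 5 weekdays (Mon–Fri): 25 × 5 = 125.
The 3 extra days are Tue, Wed, Thu — 3 of them qualify.
Total: 125 + 3 = 128.
Holidays: Feb 3, 1918 (Sun); Feb 24, 1918 (Sun); Mar 24, 1918 (Sun); Apr 27, 1918 (Sat); Jul 17, 1918 (Wed).
1 of the 5 holidays fall on weekdays; the rest are weekends and were already excluded.
Business days: 128 − 1 = 127.

127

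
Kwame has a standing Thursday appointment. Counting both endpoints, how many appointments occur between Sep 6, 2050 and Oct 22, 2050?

Sep 6, 2050 is a Tuesday.
That's 47 days from start to end, counting both.
47 = 7 × 6 + 5, so there are 6 full weeks plus 5 extra days.
Each full week contributes one Thursday: 6 so far.
The 5 extra days are Tuesday, Wednesday, Thursday, Friday, Saturday — 1 of them qualifies.
Total: 6 + 1 = 7.

7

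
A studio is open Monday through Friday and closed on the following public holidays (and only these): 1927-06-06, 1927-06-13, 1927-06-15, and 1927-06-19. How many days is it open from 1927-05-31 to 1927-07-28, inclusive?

40 working days

1927-05-31 is a Tuesday.
From 1927-05-31 to 1927-07-28 is 59 days inclusive.
59 = 7 × 8 + 3, so there are 8 full weeks plus 3 extra days.
Each full week contributes 5 weekdays (Mon–Fri): 8 × 5 = 40.
The 3 extra days are Tue, Wed, Thu — 3 of them qualify.
Total: 40 + 3 = 43.
Holidays: 1927-06-06 (Mon); 1927-06-13 (Mon); 1927-06-15 (Wed); 1927-06-19 (Sun).
3 of the 4 holidays fall on weekdays; the rest are weekends and were already excluded.
Business days: 43 − 3 = 40.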